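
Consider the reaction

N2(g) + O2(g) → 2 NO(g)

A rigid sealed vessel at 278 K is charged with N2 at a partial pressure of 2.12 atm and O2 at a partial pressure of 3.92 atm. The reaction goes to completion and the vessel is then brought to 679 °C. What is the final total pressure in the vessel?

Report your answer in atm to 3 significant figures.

With V and T fixed, P_i ∝ n_i, so the mole ratios apply directly to partial pressures at 278 K.
P(O2) required for 2.12 atm of N2 = (1/1) × 2.12 = 2.120 atm; available 3.92 atm, so N2 is limiting.
P(O2) remaining = 3.92 − (1/1) × 2.12 = 1.800 atm
P(gaseous products) = (2)/1 × 2.12 = 4.240 atm
P_total at 278 K = 1.800 + 4.240 = 6.040 atm
Scaling to 679 °C: P = 6.040 × 952.15/278 = 20.69 atm

20.7 atm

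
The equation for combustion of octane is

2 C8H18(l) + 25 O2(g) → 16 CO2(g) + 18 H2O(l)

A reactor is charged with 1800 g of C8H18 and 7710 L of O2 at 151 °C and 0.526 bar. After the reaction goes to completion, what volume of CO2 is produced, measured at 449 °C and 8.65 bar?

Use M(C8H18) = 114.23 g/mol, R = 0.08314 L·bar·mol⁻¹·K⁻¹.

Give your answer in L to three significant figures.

511 L

n(C8H18) = 1800 / 114.23 = 15.76 mol
n(O2) = PV/RT = (0.526 × 7710) / (0.08314 × 424.15) = 115.0 mol
For 15.76 mol C8H18, stoichiometry requires (25/2) × 15.76 = 197.0 mol O2; 115.0 mol is available, so O2 is limiting.
n(CO2) = (16/25) × 115.0 = 73.60 mol
V(CO2) = nRT/P = 73.60 × 0.08314 × 722.15 / 8.65 = 510.9 L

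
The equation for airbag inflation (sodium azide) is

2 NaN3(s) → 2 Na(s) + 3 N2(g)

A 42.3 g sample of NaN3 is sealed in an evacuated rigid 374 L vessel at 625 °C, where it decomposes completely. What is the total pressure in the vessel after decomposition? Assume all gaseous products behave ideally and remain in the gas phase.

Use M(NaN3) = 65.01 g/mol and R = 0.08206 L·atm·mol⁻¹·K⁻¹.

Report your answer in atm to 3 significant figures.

n(NaN3) = 42.3 / 65.01 = 0.6507 mol
n(gas produced) = (3/2) × 0.6507 = 0.9760 mol
P = nRT/V = 0.9760 × 0.08206 × 898.15 / 374 = 0.1923 atm

0.192 atm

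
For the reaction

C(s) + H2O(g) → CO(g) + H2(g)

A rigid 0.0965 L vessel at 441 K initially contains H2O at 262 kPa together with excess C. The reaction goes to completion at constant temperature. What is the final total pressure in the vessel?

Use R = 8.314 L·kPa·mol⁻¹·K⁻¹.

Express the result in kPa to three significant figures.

524 kPa

Since T and V are fixed, P_final/P_initial = n_final/n_initial = 2/1.
P_final = (2/1) × 262 = 524.0 kPa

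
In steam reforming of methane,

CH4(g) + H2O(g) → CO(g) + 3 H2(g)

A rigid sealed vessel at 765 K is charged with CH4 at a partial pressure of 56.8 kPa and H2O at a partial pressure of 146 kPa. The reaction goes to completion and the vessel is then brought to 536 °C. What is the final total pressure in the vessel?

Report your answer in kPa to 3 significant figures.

335 kPa

At constant V, partial pressures at 765 K are proportional to moles, so apply stoichiometry directly to pressures.
P(H2O) required for 56.8 kPa of CH4 = (1/1) × 56.8 = 56.80 kPa; available 146 kPa, so CH4 is limiting.
P(H2O) remaining = 146 − (1/1) × 56.8 = 89.20 kPa
P(gaseous products) = (1+3)/1 × 56.8 = 227.2 kPa
P_total at 765 K = 89.20 + 227.2 = 316.4 kPa
Scaling to 536 °C: P = 316.4 × 809.15/765 = 334.7 kPa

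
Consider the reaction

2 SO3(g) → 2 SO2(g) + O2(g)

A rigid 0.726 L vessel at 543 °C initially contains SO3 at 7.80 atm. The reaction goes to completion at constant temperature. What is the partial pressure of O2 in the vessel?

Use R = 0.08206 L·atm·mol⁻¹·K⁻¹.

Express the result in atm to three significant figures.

n(SO3)₀ = PV/RT = (7.80 × 0.726) / (0.08206 × 816.15) = 0.08455 mol
n(O2) = (1/2) × 0.08455 = 0.04228 mol
P(O2) = nRT/V = 0.04228 × 0.08206 × 816.15 / 0.726 = 3.900 atm

3.90 atm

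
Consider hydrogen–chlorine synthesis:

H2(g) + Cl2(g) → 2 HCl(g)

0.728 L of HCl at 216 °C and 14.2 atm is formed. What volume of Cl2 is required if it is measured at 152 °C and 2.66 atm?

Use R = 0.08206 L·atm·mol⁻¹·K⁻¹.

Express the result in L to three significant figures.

n(HCl) = PV/RT = (14.2 × 0.728) / (0.08206 × 489.15) = 0.2575 mol
n(Cl2) = (1/2) × 0.2575 = 0.1288 mol
V = nRT/P = 0.1288 × 0.08206 × 425.15 / 2.66 = 1.689 L

1.69 L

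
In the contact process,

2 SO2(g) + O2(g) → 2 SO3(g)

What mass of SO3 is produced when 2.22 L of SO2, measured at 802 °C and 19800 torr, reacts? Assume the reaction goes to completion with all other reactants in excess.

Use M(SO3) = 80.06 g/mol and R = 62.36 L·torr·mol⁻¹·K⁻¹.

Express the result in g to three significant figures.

52.5 g

n(SO2) = PV/RT = (19800 × 2.22) / (62.36 × 1075.15) = 0.6556 mol
n(SO3) = (2/2) × 0.6556 = 0.6556 mol
m(SO3) = 0.6556 × 80.06 = 52.49 g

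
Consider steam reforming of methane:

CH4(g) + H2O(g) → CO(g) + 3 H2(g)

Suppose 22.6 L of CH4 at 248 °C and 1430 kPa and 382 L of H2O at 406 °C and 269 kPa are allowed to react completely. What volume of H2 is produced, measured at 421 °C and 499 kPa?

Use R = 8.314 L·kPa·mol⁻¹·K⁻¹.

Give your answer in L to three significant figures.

n(CH4) = PV/RT = (1430 × 22.6) / (8.314 × 521.15) = 7.459 mol
n(H2O) = PV/RT = (269 × 382) / (8.314 × 679.15) = 18.20 mol
For 7.459 mol CH4, stoichiometry requires (1/1) × 7.459 = 7.459 mol H2O; 18.20 mol is available, so CH4 is limiting.
n(H2) = (3/1) × 7.459 = 22.38 mol
V(H2) = nRT/P = 22.38 × 8.314 × 694.15 / 499 = 258.8 L

259 L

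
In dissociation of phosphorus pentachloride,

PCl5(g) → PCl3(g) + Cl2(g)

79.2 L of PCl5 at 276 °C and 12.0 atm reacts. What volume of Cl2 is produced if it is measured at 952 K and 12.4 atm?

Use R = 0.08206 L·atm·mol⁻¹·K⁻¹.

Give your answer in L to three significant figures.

133 L

n(PCl5) = PV/RT = (12.0 × 79.2) / (0.08206 × 549.15) = 21.09 mol
n(Cl2) = (1/1) × 21.09 = 21.09 mol
V = nRT/P = 21.09 × 0.08206 × 952 / 12.4 = 132.9 L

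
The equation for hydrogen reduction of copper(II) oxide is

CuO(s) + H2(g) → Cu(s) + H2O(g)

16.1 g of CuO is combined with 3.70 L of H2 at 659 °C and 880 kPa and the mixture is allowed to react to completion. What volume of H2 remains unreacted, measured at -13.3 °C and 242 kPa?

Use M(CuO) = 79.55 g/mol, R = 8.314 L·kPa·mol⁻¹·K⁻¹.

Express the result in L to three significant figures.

n(CuO) = 16.1 / 79.55 = 0.2024 mol
n(H2) = PV/RT = (880 × 3.70) / (8.314 × 932.15) = 0.4201 mol
For 0.2024 mol CuO, stoichiometry requires (1/1) × 0.2024 = 0.2024 mol H2; 0.4201 mol is available, so CuO is limiting.
n(H2) consumed = (1/1) × 0.2024 = 0.2024 mol; remaining = 0.4201 − 0.2024 = 0.2177 mol
V(H2) = nRT/P = 0.2177 × 8.314 × 259.85 / 242 = 1.943 L

1.94 L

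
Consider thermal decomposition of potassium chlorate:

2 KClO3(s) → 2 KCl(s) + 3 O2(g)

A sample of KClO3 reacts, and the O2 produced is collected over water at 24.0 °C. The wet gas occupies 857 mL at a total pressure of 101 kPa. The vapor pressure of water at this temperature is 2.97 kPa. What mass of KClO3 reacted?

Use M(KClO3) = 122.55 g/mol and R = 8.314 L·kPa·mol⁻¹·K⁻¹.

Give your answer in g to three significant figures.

2.78 g

P(O2) = 101 − 2.97 = 98.03 kPa
n(O2) = PV/RT = (98.03 × 0.8570) / (8.314 × 297.15) = 0.03401 mol
n(KClO3) = (2/3) × 0.03401 = 0.02267 mol
m(KClO3) = 0.02267 × 122.55 = 2.778 g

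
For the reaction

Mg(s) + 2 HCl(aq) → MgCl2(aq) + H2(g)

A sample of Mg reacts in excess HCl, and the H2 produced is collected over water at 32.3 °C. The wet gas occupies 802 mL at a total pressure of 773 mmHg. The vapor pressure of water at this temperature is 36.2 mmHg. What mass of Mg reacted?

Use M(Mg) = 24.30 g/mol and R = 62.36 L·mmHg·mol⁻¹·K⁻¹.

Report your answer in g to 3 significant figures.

P(H2) = 773 − 36.2 = 736.8 mmHg
n(H2) = PV/RT = (736.8 × 0.8020) / (62.36 × 305.45) = 0.03102 mol
n(Mg) = (1/1) × 0.03102 = 0.03102 mol
m(Mg) = 0.03102 × 24.30 = 0.7538 g

0.754 g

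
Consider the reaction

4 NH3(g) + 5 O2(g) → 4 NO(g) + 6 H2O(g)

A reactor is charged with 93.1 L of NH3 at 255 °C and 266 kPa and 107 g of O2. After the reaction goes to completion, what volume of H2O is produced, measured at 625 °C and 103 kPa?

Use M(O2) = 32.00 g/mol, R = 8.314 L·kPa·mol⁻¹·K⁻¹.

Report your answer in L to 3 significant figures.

291 L

n(NH3) = PV/RT = (266 × 93.1) / (8.314 × 528.15) = 5.640 mol
n(O2) = 107 / 32.00 = 3.344 mol
For 5.640 mol NH3, stoichiometry requires (5/4) × 5.640 = 7.050 mol O2; 3.344 mol is available, so O2 is limiting.
n(H2O) = (6/5) × 3.344 = 4.013 mol
V(H2O) = nRT/P = 4.013 × 8.314 × 898.15 / 103 = 290.9 L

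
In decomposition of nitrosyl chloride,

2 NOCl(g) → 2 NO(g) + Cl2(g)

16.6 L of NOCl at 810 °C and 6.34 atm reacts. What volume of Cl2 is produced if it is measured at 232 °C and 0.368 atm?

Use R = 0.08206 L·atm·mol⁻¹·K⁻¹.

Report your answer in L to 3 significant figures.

66.7 L

n(NOCl) = PV/RT = (6.34 × 16.6) / (0.08206 × 1083.15) = 1.184 mol
n(Cl2) = (1/2) × 1.184 = 0.5920 mol
V = nRT/P = 0.5920 × 0.08206 × 505.15 / 0.368 = 66.68 L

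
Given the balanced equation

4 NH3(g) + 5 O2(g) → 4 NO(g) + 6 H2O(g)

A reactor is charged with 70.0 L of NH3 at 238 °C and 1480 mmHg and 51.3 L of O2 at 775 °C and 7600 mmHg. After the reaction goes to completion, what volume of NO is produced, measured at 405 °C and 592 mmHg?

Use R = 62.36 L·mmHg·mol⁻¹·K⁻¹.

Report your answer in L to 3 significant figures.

n(NH3) = PV/RT = (1480 × 70.0) / (62.36 × 511.15) = 3.250 mol
n(O2) = PV/RT = (7600 × 51.3) / (62.36 × 1048.15) = 5.965 mol
For 3.250 mol NH3, stoichiometry requires (5/4) × 3.250 = 4.062 mol O2; 5.965 mol is available, so NH3 is limiting.
n(NO) = (4/4) × 3.250 = 3.250 mol
V(NO) = nRT/P = 3.250 × 62.36 × 678.15 / 592 = 232.2 L

232 L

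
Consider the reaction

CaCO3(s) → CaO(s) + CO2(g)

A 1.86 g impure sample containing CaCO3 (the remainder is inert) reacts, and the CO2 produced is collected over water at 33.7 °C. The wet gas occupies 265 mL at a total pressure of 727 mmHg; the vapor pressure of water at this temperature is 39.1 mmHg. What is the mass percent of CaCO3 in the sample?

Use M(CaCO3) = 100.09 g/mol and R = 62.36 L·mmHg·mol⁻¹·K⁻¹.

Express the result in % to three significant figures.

51.3 %

P(CO2) = 727 − 39.1 = 687.9 mmHg
n(CO2) = PV/RT = (687.9 × 0.2650) / (62.36 × 306.85) = 0.009527 mol
n(CaCO3) = (1/1) × 0.009527 = 0.009527 mol
m(CaCO3) = 0.009527 × 100.09 = 0.9536 g
%CaCO3 = 0.9536 / 1.86 × 100 = 51.27%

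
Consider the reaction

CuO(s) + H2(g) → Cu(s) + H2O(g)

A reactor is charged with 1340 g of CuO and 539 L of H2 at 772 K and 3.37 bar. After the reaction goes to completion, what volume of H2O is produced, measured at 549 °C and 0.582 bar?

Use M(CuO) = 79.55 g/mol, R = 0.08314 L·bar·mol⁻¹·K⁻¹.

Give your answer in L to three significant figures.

n(CuO) = 1340 / 79.55 = 16.84 mol
n(H2) = PV/RT = (3.37 × 539) / (0.08314 × 772) = 28.30 mol
For 16.84 mol CuO, stoichiometry requires (1/1) × 16.84 = 16.84 mol H2; 28.30 mol is available, so CuO is limiting.
n(H2O) = (1/1) × 16.84 = 16.84 mol
V(H2O) = nRT/P = 16.84 × 0.08314 × 822.15 / 0.582 = 1978 L

1980 L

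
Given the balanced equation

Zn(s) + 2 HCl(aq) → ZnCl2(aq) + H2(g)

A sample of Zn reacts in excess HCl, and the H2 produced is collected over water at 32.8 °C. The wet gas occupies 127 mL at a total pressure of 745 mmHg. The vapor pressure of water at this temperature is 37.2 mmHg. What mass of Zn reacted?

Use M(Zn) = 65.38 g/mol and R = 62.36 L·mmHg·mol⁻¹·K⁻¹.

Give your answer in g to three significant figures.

0.308 g

P(H2) = 745 − 37.2 = 707.8 mmHg
n(H2) = PV/RT = (707.8 × 0.1270) / (62.36 × 305.95) = 0.004711 mol
n(Zn) = (1/1) × 0.004711 = 0.004711 mol
m(Zn) = 0.004711 × 65.38 = 0.3080 g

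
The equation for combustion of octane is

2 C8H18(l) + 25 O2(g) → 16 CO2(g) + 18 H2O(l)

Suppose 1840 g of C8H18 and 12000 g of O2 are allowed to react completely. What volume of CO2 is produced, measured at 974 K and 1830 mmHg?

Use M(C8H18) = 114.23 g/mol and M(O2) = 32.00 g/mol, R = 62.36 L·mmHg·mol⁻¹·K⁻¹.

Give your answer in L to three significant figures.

n(C8H18) = 1840 / 114.23 = 16.11 mol
n(O2) = 12000 / 32.00 = 375.0 mol
For 16.11 mol C8H18, stoichiometry requires (25/2) × 16.11 = 201.4 mol O2; 375.0 mol is available, so C8H18 is limiting.
n(CO2) = (16/2) × 16.11 = 128.9 mol
V(CO2) = nRT/P = 128.9 × 62.36 × 974 / 1830 = 4278 L

4280 L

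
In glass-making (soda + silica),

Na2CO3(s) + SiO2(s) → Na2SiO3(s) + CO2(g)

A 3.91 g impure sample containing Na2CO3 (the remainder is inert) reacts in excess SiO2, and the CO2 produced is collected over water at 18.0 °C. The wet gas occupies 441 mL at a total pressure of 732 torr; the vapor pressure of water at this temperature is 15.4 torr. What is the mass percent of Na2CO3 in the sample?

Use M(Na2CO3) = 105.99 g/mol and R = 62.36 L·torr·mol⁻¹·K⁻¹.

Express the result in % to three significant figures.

47.2 %

P(CO2) = 732 − 15.4 = 716.6 torr
n(CO2) = PV/RT = (716.6 × 0.4410) / (62.36 × 291.15) = 0.01741 mol
n(Na2CO3) = (1/1) × 0.01741 = 0.01741 mol
m(Na2CO3) = 0.01741 × 105.99 = 1.845 g
%Na2CO3 = 1.845 / 3.91 × 100 = 47.19%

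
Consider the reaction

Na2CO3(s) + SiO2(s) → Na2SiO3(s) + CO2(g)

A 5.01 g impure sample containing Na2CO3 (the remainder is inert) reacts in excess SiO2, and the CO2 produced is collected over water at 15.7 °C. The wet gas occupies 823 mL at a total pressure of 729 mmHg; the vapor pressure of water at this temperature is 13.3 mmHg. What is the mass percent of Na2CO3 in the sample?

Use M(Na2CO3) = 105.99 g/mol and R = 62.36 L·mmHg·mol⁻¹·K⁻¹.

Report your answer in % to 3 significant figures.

P(CO2) = 729 − 13.3 = 715.7 mmHg
n(CO2) = PV/RT = (715.7 × 0.8230) / (62.36 × 288.85) = 0.03270 mol
n(Na2CO3) = (1/1) × 0.03270 = 0.03270 mol
m(Na2CO3) = 0.03270 × 105.99 = 3.466 g
%Na2CO3 = 3.466 / 5.01 × 100 = 69.18%

69.2 %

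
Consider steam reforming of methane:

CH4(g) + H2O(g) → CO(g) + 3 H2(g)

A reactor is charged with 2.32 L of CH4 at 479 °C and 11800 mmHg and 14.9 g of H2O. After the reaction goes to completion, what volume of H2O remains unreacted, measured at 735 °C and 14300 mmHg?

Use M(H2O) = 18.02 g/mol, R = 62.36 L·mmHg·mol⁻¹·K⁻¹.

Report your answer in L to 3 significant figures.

n(CH4) = PV/RT = (11800 × 2.32) / (62.36 × 752.15) = 0.5837 mol
n(H2O) = 14.9 / 18.02 = 0.8269 mol
For 0.5837 mol CH4, stoichiometry requires (1/1) × 0.5837 = 0.5837 mol H2O; 0.8269 mol is available, so CH4 is limiting.
n(H2O) consumed = (1/1) × 0.5837 = 0.5837 mol; remaining = 0.8269 − 0.5837 = 0.2432 mol
V(H2O) = nRT/P = 0.2432 × 62.36 × 1008.15 / 14300 = 1.069 L

1.07 L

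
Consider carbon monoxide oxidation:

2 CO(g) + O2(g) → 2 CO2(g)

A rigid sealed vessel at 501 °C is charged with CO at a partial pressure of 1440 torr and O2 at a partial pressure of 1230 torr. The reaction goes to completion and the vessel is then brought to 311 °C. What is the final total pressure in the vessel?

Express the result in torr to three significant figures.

With V and T fixed, P_i ∝ n_i, so the mole ratios apply directly to partial pressures at 501 °C.
P(O2) required for 1440 torr of CO = (1/2) × 1440 = 720.0 torr; available 1230 torr, so CO is limiting.
P(O2) remaining = 1230 − (1/2) × 1440 = 510.0 torr
P(gaseous products) = (2)/2 × 1440 = 1440 torr
P_total at 501 °C = 510.0 + 1440 = 1950 torr
Scaling to 311 °C: P = 1950 × 584.15/774.15 = 1471 torr

1470 torr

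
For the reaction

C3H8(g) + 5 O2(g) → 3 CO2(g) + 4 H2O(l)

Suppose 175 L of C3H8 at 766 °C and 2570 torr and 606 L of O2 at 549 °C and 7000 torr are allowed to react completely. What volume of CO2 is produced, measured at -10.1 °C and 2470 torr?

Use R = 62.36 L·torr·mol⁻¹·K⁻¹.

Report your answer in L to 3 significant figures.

n(C3H8) = PV/RT = (2570 × 175) / (62.36 × 1039.15) = 6.940 mol
n(O2) = PV/RT = (7000 × 606) / (62.36 × 822.15) = 82.74 mol
For 6.940 mol C3H8, stoichiometry requires (5/1) × 6.940 = 34.70 mol O2; 82.74 mol is available, so C3H8 is limiting.
n(CO2) = (3/1) × 6.940 = 20.82 mol
V(CO2) = nRT/P = 20.82 × 62.36 × 263.05 / 2470 = 138.3 L

138 L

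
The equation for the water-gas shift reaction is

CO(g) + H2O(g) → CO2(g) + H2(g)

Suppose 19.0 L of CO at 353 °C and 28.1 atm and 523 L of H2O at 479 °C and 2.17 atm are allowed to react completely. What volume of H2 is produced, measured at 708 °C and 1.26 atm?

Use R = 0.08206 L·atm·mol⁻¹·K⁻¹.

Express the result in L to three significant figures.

664 L

n(CO) = PV/RT = (28.1 × 19.0) / (0.08206 × 626.15) = 10.39 mol
n(H2O) = PV/RT = (2.17 × 523) / (0.08206 × 752.15) = 18.39 mol
For 10.39 mol CO, stoichiometry requires (1/1) × 10.39 = 10.39 mol H2O; 18.39 mol is available, so CO is limiting.
n(H2) = (1/1) × 10.39 = 10.39 mol
V(H2) = nRT/P = 10.39 × 0.08206 × 981.15 / 1.26 = 663.9 L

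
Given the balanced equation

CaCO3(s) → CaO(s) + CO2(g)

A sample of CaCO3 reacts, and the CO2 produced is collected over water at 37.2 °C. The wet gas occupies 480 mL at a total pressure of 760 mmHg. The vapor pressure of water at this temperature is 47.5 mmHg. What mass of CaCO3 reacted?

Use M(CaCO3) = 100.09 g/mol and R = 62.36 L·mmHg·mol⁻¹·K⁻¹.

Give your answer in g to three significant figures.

P(CO2) = 760 − 47.5 = 712.5 mmHg
n(CO2) = PV/RT = (712.5 × 0.4800) / (62.36 × 310.35) = 0.01767 mol
n(CaCO3) = (1/1) × 0.01767 = 0.01767 mol
m(CaCO3) = 0.01767 × 100.09 = 1.769 g

1.77 g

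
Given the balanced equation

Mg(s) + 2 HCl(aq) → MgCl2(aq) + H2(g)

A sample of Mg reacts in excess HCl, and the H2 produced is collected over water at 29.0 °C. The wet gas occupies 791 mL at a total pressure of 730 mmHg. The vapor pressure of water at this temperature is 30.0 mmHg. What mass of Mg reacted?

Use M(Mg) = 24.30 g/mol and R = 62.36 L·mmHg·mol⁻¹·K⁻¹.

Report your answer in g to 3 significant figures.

P(H2) = 730 − 30.0 = 700.0 mmHg
n(H2) = PV/RT = (700.0 × 0.7910) / (62.36 × 302.15) = 0.02939 mol
n(Mg) = (1/1) × 0.02939 = 0.02939 mol
m(Mg) = 0.02939 × 24.30 = 0.7142 g

0.714 g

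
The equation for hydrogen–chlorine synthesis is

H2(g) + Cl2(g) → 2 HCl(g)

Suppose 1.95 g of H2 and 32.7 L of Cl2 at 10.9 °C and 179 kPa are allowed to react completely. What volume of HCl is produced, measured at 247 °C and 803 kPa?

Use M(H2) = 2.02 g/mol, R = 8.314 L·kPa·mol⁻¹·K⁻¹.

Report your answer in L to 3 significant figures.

10.4 L

n(H2) = 1.95 / 2.02 = 0.9653 mol
n(Cl2) = PV/RT = (179 × 32.7) / (8.314 × 284.05) = 2.479 mol
For 0.9653 mol H2, stoichiometry requires (1/1) × 0.9653 = 0.9653 mol Cl2; 2.479 mol is available, so H2 is limiting.
n(HCl) = (2/1) × 0.9653 = 1.931 mol
V(HCl) = nRT/P = 1.931 × 8.314 × 520.15 / 803 = 10.40 L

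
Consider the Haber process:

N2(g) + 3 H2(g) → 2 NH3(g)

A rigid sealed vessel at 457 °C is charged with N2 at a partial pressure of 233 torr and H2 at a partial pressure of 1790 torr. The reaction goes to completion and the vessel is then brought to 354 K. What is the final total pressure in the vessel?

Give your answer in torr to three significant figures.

755 torr

With V and T fixed, P_i ∝ n_i, so the mole ratios apply directly to partial pressures at 457 °C.
P(H2) required for 233 torr of N2 = (3/1) × 233 = 699.0 torr; available 1790 torr, so N2 is limiting.
P(H2) remaining = 1790 − (3/1) × 233 = 1091 torr
P(gaseous products) = (2)/1 × 233 = 466.0 torr
P_total at 457 °C = 1091 + 466.0 = 1557 torr
Scaling to 354 K: P = 1557 × 354/730.15 = 754.9 torr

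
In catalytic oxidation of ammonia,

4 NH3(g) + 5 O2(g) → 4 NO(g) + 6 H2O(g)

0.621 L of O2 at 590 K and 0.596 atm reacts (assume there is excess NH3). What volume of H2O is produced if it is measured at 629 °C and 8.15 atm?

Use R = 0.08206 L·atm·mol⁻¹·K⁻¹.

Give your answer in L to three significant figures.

0.0833 L

n(O2) = PV/RT = (0.596 × 0.621) / (0.08206 × 590) = 0.007645 mol
n(H2O) = (6/5) × 0.007645 = 0.009174 mol
V = nRT/P = 0.009174 × 0.08206 × 902.15 / 8.15 = 0.08333 L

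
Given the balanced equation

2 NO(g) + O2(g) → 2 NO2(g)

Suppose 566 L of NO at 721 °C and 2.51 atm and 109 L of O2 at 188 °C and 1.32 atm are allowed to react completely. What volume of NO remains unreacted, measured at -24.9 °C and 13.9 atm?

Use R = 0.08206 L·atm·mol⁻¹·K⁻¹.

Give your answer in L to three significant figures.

14.4 L

n(NO) = PV/RT = (2.51 × 566) / (0.08206 × 994.15) = 17.41 mol
n(O2) = PV/RT = (1.32 × 109) / (0.08206 × 461.15) = 3.802 mol
For 17.41 mol NO, stoichiometry requires (1/2) × 17.41 = 8.705 mol O2; 3.802 mol is available, so O2 is limiting.
n(NO) consumed = (2/1) × 3.802 = 7.604 mol; remaining = 17.41 − 7.604 = 9.806 mol
V(NO) = nRT/P = 9.806 × 0.08206 × 248.25 / 13.9 = 14.37 L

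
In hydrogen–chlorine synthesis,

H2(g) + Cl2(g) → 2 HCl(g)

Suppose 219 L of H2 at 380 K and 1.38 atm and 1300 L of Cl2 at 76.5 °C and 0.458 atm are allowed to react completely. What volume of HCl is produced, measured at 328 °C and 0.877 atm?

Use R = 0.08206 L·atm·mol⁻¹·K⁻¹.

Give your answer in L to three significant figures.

1090 L

n(H2) = PV/RT = (1.38 × 219) / (0.08206 × 380) = 9.692 mol
n(Cl2) = PV/RT = (0.458 × 1300) / (0.08206 × 349.65) = 20.75 mol
For 9.692 mol H2, stoichiometry requires (1/1) × 9.692 = 9.692 mol Cl2; 20.75 mol is available, so H2 is limiting.
n(HCl) = (2/1) × 9.692 = 19.38 mol
V(HCl) = nRT/P = 19.38 × 0.08206 × 601.15 / 0.877 = 1090 L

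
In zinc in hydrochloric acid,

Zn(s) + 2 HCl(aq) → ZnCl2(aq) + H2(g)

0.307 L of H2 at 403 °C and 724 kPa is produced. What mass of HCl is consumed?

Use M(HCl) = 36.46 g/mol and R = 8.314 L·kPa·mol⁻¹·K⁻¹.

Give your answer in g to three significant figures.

2.88 g

n(H2) = PV/RT = (724 × 0.307) / (8.314 × 676.15) = 0.03954 mol
n(HCl) = (2/1) × 0.03954 = 0.07908 mol
m(HCl) = 0.07908 × 36.46 = 2.883 g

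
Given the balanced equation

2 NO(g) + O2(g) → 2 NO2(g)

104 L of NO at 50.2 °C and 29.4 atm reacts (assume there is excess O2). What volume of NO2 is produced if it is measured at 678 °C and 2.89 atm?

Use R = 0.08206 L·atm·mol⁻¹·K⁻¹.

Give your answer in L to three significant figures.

n(NO) = PV/RT = (29.4 × 104) / (0.08206 × 323.35) = 115.2 mol
n(NO2) = (2/2) × 115.2 = 115.2 mol
V = nRT/P = 115.2 × 0.08206 × 951.15 / 2.89 = 3111 L

3110 L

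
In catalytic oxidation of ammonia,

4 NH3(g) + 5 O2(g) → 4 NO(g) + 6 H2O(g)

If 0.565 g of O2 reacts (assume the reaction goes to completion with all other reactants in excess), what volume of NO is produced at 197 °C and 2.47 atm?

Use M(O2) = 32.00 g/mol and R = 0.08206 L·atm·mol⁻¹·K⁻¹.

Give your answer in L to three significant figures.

0.221 L

n(O2) = 0.5650 / 32.00 = 0.01766 mol
n(NO) = (4/5) × 0.01766 = 0.01413 mol
V = nRT/P = 0.01413 × 0.08206 × 470.15 / 2.47 = 0.2207 L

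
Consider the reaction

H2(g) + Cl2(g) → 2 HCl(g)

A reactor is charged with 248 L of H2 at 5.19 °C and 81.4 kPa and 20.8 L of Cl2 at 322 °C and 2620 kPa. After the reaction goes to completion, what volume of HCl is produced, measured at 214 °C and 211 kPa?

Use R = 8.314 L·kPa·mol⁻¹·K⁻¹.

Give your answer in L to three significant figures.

n(H2) = PV/RT = (81.4 × 248) / (8.314 × 278.34) = 8.723 mol
n(Cl2) = PV/RT = (2620 × 20.8) / (8.314 × 595.15) = 11.01 mol
For 8.723 mol H2, stoichiometry requires (1/1) × 8.723 = 8.723 mol Cl2; 11.01 mol is available, so H2 is limiting.
n(HCl) = (2/1) × 8.723 = 17.45 mol
V(HCl) = nRT/P = 17.45 × 8.314 × 487.15 / 211 = 335.0 L

335 L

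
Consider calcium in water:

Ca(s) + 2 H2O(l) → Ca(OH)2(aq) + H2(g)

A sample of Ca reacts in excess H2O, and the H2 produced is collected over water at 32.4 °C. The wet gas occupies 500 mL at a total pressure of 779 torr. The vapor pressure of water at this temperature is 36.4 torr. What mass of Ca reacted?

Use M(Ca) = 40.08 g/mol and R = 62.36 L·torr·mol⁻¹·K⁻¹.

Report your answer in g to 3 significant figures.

P(H2) = 779 − 36.4 = 742.6 torr
n(H2) = PV/RT = (742.6 × 0.5000) / (62.36 × 305.55) = 0.01949 mol
n(Ca) = (1/1) × 0.01949 = 0.01949 mol
m(Ca) = 0.01949 × 40.08 = 0.7812 g

0.781 g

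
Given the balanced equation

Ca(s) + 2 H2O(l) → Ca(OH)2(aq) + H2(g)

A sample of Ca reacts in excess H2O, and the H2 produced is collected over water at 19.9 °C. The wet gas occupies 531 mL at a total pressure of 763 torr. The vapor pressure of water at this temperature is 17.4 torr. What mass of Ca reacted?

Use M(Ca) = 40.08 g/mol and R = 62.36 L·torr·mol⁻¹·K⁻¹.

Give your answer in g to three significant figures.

0.868 g

P(H2) = 763 − 17.4 = 745.6 torr
n(H2) = PV/RT = (745.6 × 0.5310) / (62.36 × 293.05) = 0.02166 mol
n(Ca) = (1/1) × 0.02166 = 0.02166 mol
m(Ca) = 0.02166 × 40.08 = 0.8681 g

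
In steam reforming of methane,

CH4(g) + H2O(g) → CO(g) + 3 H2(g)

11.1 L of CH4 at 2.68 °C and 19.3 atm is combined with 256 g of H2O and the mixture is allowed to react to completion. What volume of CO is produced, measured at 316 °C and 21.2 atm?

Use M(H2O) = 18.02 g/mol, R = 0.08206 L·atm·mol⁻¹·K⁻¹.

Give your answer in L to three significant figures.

21.6 L

n(CH4) = PV/RT = (19.3 × 11.1) / (0.08206 × 275.83) = 9.465 mol
n(H2O) = 256 / 18.02 = 14.21 mol
For 9.465 mol CH4, stoichiometry requires (1/1) × 9.465 = 9.465 mol H2O; 14.21 mol is available, so CH4 is limiting.
n(CO) = (1/1) × 9.465 = 9.465 mol
V(CO) = nRT/P = 9.465 × 0.08206 × 589.15 / 21.2 = 21.58 L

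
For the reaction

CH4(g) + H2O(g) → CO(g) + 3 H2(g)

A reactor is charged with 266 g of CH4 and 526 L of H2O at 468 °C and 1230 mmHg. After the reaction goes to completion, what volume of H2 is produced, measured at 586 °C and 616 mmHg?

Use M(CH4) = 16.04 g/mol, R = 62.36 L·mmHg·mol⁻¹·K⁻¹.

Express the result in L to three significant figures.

3650 L

n(CH4) = 266 / 16.04 = 16.58 mol
n(H2O) = PV/RT = (1230 × 526) / (62.36 × 741.15) = 14.00 mol
For 16.58 mol CH4, stoichiometry requires (1/1) × 16.58 = 16.58 mol H2O; 14.00 mol is available, so H2O is limiting.
n(H2) = (3/1) × 14.00 = 42.00 mol
V(H2) = nRT/P = 42.00 × 62.36 × 859.15 / 616 = 3653 L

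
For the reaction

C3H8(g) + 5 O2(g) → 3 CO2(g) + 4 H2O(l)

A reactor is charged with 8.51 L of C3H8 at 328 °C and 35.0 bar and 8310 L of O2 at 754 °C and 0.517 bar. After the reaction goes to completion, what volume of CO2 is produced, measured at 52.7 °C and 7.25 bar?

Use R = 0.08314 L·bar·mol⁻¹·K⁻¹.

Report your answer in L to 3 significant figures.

66.8 L

n(C3H8) = PV/RT = (35.0 × 8.51) / (0.08314 × 601.15) = 5.959 mol
n(O2) = PV/RT = (0.517 × 8310) / (0.08314 × 1027.15) = 50.31 mol
For 5.959 mol C3H8, stoichiometry requires (5/1) × 5.959 = 29.79 mol O2; 50.31 mol is available, so C3H8 is limiting.
n(CO2) = (3/1) × 5.959 = 17.88 mol
V(CO2) = nRT/P = 17.88 × 0.08314 × 325.85 / 7.25 = 66.81 L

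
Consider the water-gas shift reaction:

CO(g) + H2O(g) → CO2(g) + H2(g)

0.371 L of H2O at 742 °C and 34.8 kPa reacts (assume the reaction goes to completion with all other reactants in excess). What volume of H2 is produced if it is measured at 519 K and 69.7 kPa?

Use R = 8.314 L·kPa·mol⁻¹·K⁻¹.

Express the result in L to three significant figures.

0.0947 L

n(H2O) = PV/RT = (34.8 × 0.371) / (8.314 × 1015.15) = 0.001530 mol
n(H2) = (1/1) × 0.001530 = 0.001530 mol
V = nRT/P = 0.001530 × 8.314 × 519 / 69.7 = 0.09472 L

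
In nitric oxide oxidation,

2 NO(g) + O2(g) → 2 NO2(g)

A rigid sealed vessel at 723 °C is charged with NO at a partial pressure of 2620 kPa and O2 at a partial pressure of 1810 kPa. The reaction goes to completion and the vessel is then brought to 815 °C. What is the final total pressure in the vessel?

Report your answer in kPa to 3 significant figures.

3410 kPa

Because the vessel is rigid and T is held at 723 °C, work the stoichiometry in partial pressures (P_i = n_iRT/V).
P(O2) required for 2620 kPa of NO = (1/2) × 2620 = 1310 kPa; available 1810 kPa, so NO is limiting.
P(O2) remaining = 1810 − (1/2) × 2620 = 500.0 kPa
P(gaseous products) = (2)/2 × 2620 = 2620 kPa
P_total at 723 °C = 500.0 + 2620 = 3120 kPa
Scaling to 815 °C: P = 3120 × 1088.15/996.15 = 3408 kPa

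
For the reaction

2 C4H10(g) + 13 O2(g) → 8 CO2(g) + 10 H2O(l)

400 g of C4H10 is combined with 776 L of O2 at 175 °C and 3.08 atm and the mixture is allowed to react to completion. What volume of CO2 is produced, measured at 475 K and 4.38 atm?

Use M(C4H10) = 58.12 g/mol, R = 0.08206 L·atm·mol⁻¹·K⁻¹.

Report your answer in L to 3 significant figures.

n(C4H10) = 400 / 58.12 = 6.882 mol
n(O2) = PV/RT = (3.08 × 776) / (0.08206 × 448.15) = 64.99 mol
For 6.882 mol C4H10, stoichiometry requires (13/2) × 6.882 = 44.73 mol O2; 64.99 mol is available, so C4H10 is limiting.
n(CO2) = (8/2) × 6.882 = 27.53 mol
V(CO2) = nRT/P = 27.53 × 0.08206 × 475 / 4.38 = 245.0 L

245 L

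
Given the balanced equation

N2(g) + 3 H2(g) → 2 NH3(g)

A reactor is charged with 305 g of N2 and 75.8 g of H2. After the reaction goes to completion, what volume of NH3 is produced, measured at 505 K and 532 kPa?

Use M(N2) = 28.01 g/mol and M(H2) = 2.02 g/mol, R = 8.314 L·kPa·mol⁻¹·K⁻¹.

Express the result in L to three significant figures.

n(N2) = 305 / 28.01 = 10.89 mol
n(H2) = 75.8 / 2.02 = 37.52 mol
For 10.89 mol N2, stoichiometry requires (3/1) × 10.89 = 32.67 mol H2; 37.52 mol is available, so N2 is limiting.
n(NH3) = (2/1) × 10.89 = 21.78 mol
V(NH3) = nRT/P = 21.78 × 8.314 × 505 / 532 = 171.9 L

172 L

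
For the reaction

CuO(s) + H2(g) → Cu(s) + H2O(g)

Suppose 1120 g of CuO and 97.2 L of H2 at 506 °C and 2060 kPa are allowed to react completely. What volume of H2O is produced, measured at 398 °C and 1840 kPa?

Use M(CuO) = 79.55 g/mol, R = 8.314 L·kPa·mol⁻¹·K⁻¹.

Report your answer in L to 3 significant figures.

n(CuO) = 1120 / 79.55 = 14.08 mol
n(H2) = PV/RT = (2060 × 97.2) / (8.314 × 779.15) = 30.91 mol
For 14.08 mol CuO, stoichiometry requires (1/1) × 14.08 = 14.08 mol H2; 30.91 mol is available, so CuO is limiting.
n(H2O) = (1/1) × 14.08 = 14.08 mol
V(H2O) = nRT/P = 14.08 × 8.314 × 671.15 / 1840 = 42.70 L

42.7 L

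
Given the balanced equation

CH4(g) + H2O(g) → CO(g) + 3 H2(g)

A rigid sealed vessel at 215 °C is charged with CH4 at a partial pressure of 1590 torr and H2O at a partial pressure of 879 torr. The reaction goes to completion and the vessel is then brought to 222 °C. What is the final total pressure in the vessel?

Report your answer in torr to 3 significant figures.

At constant V, partial pressures at 215 °C are proportional to moles, so apply stoichiometry directly to pressures.
P(H2O) required for 1590 torr of CH4 = (1/1) × 1590 = 1590 torr; available 879 torr, so H2O is limiting.
P(CH4) remaining = 1590 − (1/1) × 879 = 711.0 torr
P(gaseous products) = (1+3)/1 × 879 = 3516 torr
P_total at 215 °C = 711.0 + 3516 = 4227 torr
Scaling to 222 °C: P = 4227 × 495.15/488.15 = 4288 torr

4290 torr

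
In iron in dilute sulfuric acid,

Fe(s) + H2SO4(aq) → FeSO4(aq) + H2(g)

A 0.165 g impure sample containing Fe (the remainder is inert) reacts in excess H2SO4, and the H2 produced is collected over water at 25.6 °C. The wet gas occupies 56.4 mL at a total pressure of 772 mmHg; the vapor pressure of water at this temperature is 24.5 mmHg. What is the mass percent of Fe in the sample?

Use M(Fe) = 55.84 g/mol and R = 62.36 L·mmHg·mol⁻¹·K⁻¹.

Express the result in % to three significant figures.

76.6 %

P(H2) = 772 − 24.5 = 747.5 mmHg
n(H2) = PV/RT = (747.5 × 0.05640) / (62.36 × 298.75) = 0.002263 mol
n(Fe) = (1/1) × 0.002263 = 0.002263 mol
m(Fe) = 0.002263 × 55.84 = 0.1264 g
%Fe = 0.1264 / 0.165 × 100 = 76.61%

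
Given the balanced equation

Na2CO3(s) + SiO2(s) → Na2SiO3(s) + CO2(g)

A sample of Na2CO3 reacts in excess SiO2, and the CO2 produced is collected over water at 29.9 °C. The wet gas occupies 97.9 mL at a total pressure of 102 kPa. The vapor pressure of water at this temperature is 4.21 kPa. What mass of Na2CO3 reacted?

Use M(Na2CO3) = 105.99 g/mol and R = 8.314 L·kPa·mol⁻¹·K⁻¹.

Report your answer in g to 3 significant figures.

P(CO2) = 102 − 4.21 = 97.79 kPa
n(CO2) = PV/RT = (97.79 × 0.09790) / (8.314 × 303.05) = 0.003800 mol
n(Na2CO3) = (1/1) × 0.003800 = 0.003800 mol
m(Na2CO3) = 0.003800 × 105.99 = 0.4028 g

0.403 g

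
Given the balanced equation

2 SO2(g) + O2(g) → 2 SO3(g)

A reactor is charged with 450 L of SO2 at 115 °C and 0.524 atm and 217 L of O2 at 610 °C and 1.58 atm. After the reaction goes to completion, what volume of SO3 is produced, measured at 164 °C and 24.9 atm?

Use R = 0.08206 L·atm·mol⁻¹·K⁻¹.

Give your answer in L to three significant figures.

10.7 L

n(SO2) = PV/RT = (0.524 × 450) / (0.08206 × 388.15) = 7.403 mol
n(O2) = PV/RT = (1.58 × 217) / (0.08206 × 883.15) = 4.731 mol
For 7.403 mol SO2, stoichiometry requires (1/2) × 7.403 = 3.701 mol O2; 4.731 mol is available, so SO2 is limiting.
n(SO3) = (2/2) × 7.403 = 7.403 mol
V(SO3) = nRT/P = 7.403 × 0.08206 × 437.15 / 24.9 = 10.67 L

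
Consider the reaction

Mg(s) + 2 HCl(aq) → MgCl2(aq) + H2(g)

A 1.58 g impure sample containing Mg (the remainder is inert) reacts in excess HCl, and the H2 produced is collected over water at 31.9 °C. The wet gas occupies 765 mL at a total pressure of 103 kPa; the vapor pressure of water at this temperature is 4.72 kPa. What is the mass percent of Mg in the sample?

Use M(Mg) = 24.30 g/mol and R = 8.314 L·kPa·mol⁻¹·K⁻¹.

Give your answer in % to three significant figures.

P(H2) = 103 − 4.72 = 98.28 kPa
n(H2) = PV/RT = (98.28 × 0.7650) / (8.314 × 305.05) = 0.02964 mol
n(Mg) = (1/1) × 0.02964 = 0.02964 mol
m(Mg) = 0.02964 × 24.30 = 0.7203 g
%Mg = 0.7203 / 1.58 × 100 = 45.59%

45.6 %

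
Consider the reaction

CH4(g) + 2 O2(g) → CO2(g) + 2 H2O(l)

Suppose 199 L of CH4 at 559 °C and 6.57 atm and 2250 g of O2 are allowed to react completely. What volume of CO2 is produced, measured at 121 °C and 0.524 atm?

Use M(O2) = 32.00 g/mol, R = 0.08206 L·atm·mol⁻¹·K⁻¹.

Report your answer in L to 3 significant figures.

n(CH4) = PV/RT = (6.57 × 199) / (0.08206 × 832.15) = 19.15 mol
n(O2) = 2250 / 32.00 = 70.31 mol
For 19.15 mol CH4, stoichiometry requires (2/1) × 19.15 = 38.30 mol O2; 70.31 mol is available, so CH4 is limiting.
n(CO2) = (1/1) × 19.15 = 19.15 mol
V(CO2) = nRT/P = 19.15 × 0.08206 × 394.15 / 0.524 = 1182 L

1180 L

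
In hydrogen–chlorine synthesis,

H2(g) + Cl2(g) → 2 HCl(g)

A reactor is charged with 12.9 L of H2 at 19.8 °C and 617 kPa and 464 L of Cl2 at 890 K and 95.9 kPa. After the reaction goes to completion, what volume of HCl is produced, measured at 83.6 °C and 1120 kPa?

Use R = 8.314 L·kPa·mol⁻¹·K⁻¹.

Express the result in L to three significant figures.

n(H2) = PV/RT = (617 × 12.9) / (8.314 × 292.95) = 3.268 mol
n(Cl2) = PV/RT = (95.9 × 464) / (8.314 × 890) = 6.014 mol
For 3.268 mol H2, stoichiometry requires (1/1) × 3.268 = 3.268 mol Cl2; 6.014 mol is available, so H2 is limiting.
n(HCl) = (2/1) × 3.268 = 6.536 mol
V(HCl) = nRT/P = 6.536 × 8.314 × 356.75 / 1120 = 17.31 L

17.3 L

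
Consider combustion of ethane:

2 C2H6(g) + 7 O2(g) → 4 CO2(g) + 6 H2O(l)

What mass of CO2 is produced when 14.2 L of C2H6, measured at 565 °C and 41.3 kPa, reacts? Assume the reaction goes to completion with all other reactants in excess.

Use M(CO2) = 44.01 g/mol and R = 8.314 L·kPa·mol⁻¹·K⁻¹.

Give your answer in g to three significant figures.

7.41 g

n(C2H6) = PV/RT = (41.3 × 14.2) / (8.314 × 838.15) = 0.08416 mol
n(CO2) = (4/2) × 0.08416 = 0.1683 mol
m(CO2) = 0.1683 × 44.01 = 7.407 g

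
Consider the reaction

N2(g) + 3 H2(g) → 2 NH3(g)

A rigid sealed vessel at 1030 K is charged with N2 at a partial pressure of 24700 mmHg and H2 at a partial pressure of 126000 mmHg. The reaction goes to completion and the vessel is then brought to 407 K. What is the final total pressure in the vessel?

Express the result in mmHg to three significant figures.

With V and T fixed, P_i ∝ n_i, so the mole ratios apply directly to partial pressures at 1030 K.
P(H2) required for 24700 mmHg of N2 = (3/1) × 24700 = 74100 mmHg; available 126000 mmHg, so N2 is limiting.
P(H2) remaining = 126000 − (3/1) × 24700 = 51900 mmHg
P(gaseous products) = (2)/1 × 24700 = 49400 mmHg
P_total at 1030 K = 51900 + 49400 = 101300 mmHg
Scaling to 407 K: P = 101300 × 407/1030 = 40030 mmHg

40000 mmHg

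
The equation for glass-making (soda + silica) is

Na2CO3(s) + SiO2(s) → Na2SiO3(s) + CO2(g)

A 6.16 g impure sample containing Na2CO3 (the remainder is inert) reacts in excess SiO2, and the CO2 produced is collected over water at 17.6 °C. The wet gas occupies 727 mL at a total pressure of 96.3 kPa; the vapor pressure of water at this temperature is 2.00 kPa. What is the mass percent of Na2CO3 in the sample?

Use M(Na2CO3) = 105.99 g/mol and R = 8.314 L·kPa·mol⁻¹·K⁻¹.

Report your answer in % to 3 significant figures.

P(CO2) = 96.3 − 2.00 = 94.30 kPa
n(CO2) = PV/RT = (94.30 × 0.7270) / (8.314 × 290.75) = 0.02836 mol
n(Na2CO3) = (1/1) × 0.02836 = 0.02836 mol
m(Na2CO3) = 0.02836 × 105.99 = 3.006 g
%Na2CO3 = 3.006 / 6.16 × 100 = 48.80%

48.8 %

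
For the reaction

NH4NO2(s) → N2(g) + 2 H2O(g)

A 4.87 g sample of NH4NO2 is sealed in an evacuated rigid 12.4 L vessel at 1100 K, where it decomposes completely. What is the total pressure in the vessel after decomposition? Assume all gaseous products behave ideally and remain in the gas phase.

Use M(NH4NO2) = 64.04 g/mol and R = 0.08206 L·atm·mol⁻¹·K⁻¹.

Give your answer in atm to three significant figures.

n(NH4NO2) = 4.87 / 64.04 = 0.07605 mol
n(gas produced) = (3/1) × 0.07605 = 0.2282 mol
P = nRT/V = 0.2282 × 0.08206 × 1100 / 12.4 = 1.661 atm

1.66 atm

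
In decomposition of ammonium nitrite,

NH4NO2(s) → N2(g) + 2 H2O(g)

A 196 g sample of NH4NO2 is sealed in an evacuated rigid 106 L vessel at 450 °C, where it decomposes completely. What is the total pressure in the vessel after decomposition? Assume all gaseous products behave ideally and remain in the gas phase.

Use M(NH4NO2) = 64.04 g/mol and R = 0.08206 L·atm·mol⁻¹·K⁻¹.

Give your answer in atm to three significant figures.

n(NH4NO2) = 196 / 64.04 = 3.061 mol
n(gas produced) = (3/1) × 3.061 = 9.183 mol
P = nRT/V = 9.183 × 0.08206 × 723.15 / 106 = 5.141 atm

5.14 atm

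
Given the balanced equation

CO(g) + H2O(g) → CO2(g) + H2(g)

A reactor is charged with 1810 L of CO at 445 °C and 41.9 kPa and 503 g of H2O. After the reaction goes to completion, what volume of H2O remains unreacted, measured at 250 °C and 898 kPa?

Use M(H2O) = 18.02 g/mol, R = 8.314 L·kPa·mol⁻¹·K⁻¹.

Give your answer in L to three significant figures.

73.7 L

n(CO) = PV/RT = (41.9 × 1810) / (8.314 × 718.15) = 12.70 mol
n(H2O) = 503 / 18.02 = 27.91 mol
For 12.70 mol CO, stoichiometry requires (1/1) × 12.70 = 12.70 mol H2O; 27.91 mol is available, so CO is limiting.
n(H2O) consumed = (1/1) × 12.70 = 12.70 mol; remaining = 27.91 − 12.70 = 15.21 mol
V(H2O) = nRT/P = 15.21 × 8.314 × 523.15 / 898 = 73.67 L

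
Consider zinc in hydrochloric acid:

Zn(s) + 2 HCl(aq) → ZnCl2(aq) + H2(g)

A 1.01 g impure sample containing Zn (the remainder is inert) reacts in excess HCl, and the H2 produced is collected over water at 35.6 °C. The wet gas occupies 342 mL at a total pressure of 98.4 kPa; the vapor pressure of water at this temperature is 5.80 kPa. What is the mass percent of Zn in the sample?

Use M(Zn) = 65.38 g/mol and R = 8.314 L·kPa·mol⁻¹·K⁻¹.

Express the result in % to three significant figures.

79.9 %

P(H2) = 98.4 − 5.80 = 92.60 kPa
n(H2) = PV/RT = (92.60 × 0.3420) / (8.314 × 308.75) = 0.01234 mol
n(Zn) = (1/1) × 0.01234 = 0.01234 mol
m(Zn) = 0.01234 × 65.38 = 0.8068 g
%Zn = 0.8068 / 1.01 × 100 = 79.88%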